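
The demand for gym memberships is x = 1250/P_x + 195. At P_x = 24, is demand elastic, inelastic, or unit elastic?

inelastic

At P_x = 24, x = 247.0833.
dx/dP_x = −1250/P_x² = −2.1701.
Point elasticity E = (dx/dP_x)·(P_x/x) = -2.1701 × 24/247.0833 ≈ -0.211.
|E| ≈ 0.211 < 1, so demand is inelastic.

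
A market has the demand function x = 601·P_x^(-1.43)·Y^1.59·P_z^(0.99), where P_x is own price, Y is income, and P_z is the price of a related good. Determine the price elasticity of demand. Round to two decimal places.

-1.43

For a Cobb–Douglas (constant-elasticity) form x = A·P_x^α·…, the elasticity with respect to P_x equals the exponent α at every point.
Here the exponent on P_x is -1.43, so the price elasticity of demand is -1.43.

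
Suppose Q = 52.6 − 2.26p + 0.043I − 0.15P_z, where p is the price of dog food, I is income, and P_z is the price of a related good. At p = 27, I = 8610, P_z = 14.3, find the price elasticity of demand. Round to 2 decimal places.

-0.17

First evaluate Q: 52.6 − 2.26(27) + 0.043(8610) − 0.15(14.3) = 52.6 − 61.02 + 370.23 − 2.145 = 359.665.
∂Q/∂p = −2.26, so E_p = (−2.26)·(27/359.665) ≈ -0.17.
|E_p| < 1: demand is inelastic.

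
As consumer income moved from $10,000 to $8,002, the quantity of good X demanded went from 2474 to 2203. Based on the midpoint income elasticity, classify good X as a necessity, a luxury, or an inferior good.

necessity

%ΔQ = (2203 − 2474)/[(2474+2203)/2] = -271/2338.5 ≈ -0.1159.
%ΔI = (8,002 − 10,000)/[(10,000+8,002)/2] = -1998/9001 ≈ -0.2220.
E_I = %ΔQ/%ΔI ≈ 0.522.
E_I ∈ (0,1): normal good (necessity).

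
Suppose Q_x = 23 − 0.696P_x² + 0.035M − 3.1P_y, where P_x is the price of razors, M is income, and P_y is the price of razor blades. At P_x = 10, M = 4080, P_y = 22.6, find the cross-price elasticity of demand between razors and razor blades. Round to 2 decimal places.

-2.68

At the given point, Q_x = 23 − 0.696(10)² + 0.035(4080) − 3.1(22.6) = 23 − 69.6 + 142.8 − 70.06 = 26.14.
∂Q_x/∂P_y = −3.1, so E_xy = -3.1·(22.6/26.14) ≈ -2.68.
E_xy < 0: the goods are complements.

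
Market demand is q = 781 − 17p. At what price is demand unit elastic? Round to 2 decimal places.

For linear demand q = a − bp, E = −bp/(a − bp). |E| = 1 ⇒ bp = a − bp ⇒ p = a/(2b).
p = 781/(2·17) ≈ 22.97.

22.97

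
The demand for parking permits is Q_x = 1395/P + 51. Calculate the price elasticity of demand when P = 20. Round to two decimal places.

-0.58

At P = 20, Q_x = 120.75.
dQ_x/dP = −1395/P² = −3.4875.
Point elasticity E = (dQ_x/dP)·(P/Q_x) = -3.4875 × 20/120.75 ≈ -0.58.
|E| < 1, so demand is inelastic at this price.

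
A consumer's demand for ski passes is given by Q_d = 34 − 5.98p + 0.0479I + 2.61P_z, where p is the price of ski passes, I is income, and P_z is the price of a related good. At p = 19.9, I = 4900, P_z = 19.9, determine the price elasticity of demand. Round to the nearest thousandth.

-0.590

Substituting, Q_d = 34 − 5.98(19.9) + 0.0479(4900) + 2.61(19.9) = 34 − 119.002 + 234.71 + 51.939 = 201.647.
∂Q_d/∂p = −5.98, so E_p = (−5.98)·(19.9/201.647) ≈ -0.590.
|E_p| < 1: demand is inelastic.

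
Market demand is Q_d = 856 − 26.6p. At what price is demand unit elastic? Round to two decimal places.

16.09

For linear demand Q_d = a − bp, E = −bp/(a − bp). |E| = 1 ⇒ bp = a − bp ⇒ p = a/(2b).
p = 856/(2·26.6) ≈ 16.09.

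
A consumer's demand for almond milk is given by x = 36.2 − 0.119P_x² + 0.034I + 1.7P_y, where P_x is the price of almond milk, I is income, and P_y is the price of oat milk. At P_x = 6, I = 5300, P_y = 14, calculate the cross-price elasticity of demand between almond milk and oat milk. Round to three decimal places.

0.101

First evaluate x: 36.2 − 0.119(6)² + 0.034(5300) + 1.7(14) = 36.2 − 4.284 + 180.2 + 23.8 = 235.916.
∂x/∂P_y = +1.7, so E_xy = 1.7·(14/235.916) ≈ 0.101.
E_xy > 0: the goods are substitutes.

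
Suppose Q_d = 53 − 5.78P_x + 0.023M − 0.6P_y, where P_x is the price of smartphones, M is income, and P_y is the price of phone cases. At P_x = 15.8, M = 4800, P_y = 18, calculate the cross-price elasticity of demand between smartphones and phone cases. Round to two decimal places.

Evaluating quantity at (P_x, M, P_y) gives Q_d = 53 − 5.78(15.8) + 0.023(4800) − 0.6(18) = 53 − 91.324 + 110.4 − 10.8 = 61.276.
∂Q_d/∂P_y = −0.6, so E_xy = -0.6·(18/61.276) ≈ -0.18.
E_xy < 0: the goods are complements.

-0.18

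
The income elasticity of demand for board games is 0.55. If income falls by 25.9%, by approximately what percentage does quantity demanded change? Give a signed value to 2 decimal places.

-14.25

%ΔQ ≈ E × %ΔI = (0.55) × (-25.9%) ≈ -14.25%.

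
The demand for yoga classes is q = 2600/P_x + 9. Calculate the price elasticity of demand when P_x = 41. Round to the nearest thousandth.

-0.876

At P_x = 41, q = 72.4146.
dq/dP_x = −2600/P_x² = −1.5467.
Point elasticity E = (dq/dP_x)·(P_x/q) = -1.5467 × 41/72.4146 ≈ -0.876.
|E| < 1, so demand is inelastic at this price.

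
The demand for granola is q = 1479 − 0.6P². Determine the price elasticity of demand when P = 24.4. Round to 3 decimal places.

-0.637

At P = 24.4, q = 1121.784.
dq/dP = −2·0.6·P = −29.28.
Point elasticity E = (dq/dP)·(P/q) = -29.28 × 24.4/1121.784 ≈ -0.637.
|E| < 1, so demand is inelastic at this price.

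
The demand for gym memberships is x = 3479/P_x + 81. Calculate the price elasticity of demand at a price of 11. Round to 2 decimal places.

-0.80

At P_x = 11, x = 397.2727.
dx/dP_x = −3479/P_x² = −28.7521.
Point elasticity E = (dx/dP_x)·(P_x/x) = -28.7521 × 11/397.2727 ≈ -0.80.
|E| < 1, so demand is inelastic at this price.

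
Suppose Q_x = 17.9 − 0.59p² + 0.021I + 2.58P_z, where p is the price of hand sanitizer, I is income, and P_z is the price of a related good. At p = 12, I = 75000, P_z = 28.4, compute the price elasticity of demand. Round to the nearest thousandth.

-0.107

Substituting, Q_x = 17.9 − 0.59(12)² + 0.021(75000) + 2.58(28.4) = 17.9 − 84.96 + 1575 + 73.272 = 1581.212.
∂Q_x/∂p = −2·0.59·p = -14.16, so E_p = -14.16·(12/1581.212) ≈ -0.107.
|E_p| < 1: demand is inelastic.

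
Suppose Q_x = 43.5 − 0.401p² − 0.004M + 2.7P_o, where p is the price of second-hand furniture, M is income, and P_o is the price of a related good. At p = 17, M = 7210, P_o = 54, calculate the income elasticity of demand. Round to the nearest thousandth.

Q_x = 43.5 − 0.401(17)² − 0.004(7210) + 2.7(54) = 43.5 − 115.889 − 28.84 + 145.8 = 44.571.
∂Q_x/∂M = −0.004, so E_I = -0.004·(7210/44.571) ≈ -0.647.
E_I < 0: inferior good.

-0.647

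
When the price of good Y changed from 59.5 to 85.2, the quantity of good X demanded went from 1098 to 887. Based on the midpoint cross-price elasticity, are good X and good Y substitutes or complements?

%ΔQ_x = (887 − 1098)/[(1098+887)/2] = -211/992.5 ≈ -0.2126.
%ΔP_y = (85.2 − 59.5)/[(59.5+85.2)/2] ≈ 0.3552.
E_xy = -0.2126/0.3552 ≈ -0.598.
E_xy < 0, so the goods are complements.

complements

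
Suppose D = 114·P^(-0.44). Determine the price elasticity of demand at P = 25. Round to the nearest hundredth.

For a Cobb–Douglas (constant-elasticity) form D = A·P^α·…, the elasticity with respect to P equals the exponent α at every point.
Here the exponent on P is -0.44, so the price elasticity of demand is -0.44.

-0.44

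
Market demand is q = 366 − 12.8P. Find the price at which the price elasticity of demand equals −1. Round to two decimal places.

For linear demand q = a − bP, E = −bP/(a − bP). |E| = 1 ⇒ bP = a − bP ⇒ P = a/(2b).
P = 366/(2·12.8) ≈ 14.30.

14.30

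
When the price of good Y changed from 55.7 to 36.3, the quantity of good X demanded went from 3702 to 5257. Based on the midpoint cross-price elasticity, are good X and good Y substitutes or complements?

complements

%ΔQ_x = (5257 − 3702)/[(3702+5257)/2] = 1555/4479.5 ≈ 0.3471.
%ΔP_y = (36.3 − 55.7)/[(55.7+36.3)/2] ≈ -0.4217.
E_xy = 0.3471/-0.4217 ≈ -0.823.
E_xy < 0, so the goods are complements.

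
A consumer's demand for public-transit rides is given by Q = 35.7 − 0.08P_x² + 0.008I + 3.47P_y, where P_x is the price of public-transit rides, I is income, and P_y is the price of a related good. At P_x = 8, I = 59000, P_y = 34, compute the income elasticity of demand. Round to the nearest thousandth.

First evaluate Q: 35.7 − 0.08(8)² + 0.008(59000) + 3.47(34) = 35.7 − 5.12 + 472 + 117.98 = 620.56.
∂Q/∂I = +0.008, so E_I = 0.008·(59000/620.56) ≈ 0.761.
E_I ∈ (0,1): normal good (necessity).

0.761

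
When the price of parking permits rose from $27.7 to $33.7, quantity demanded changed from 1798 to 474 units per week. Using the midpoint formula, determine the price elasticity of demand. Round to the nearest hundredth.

-5.96

%Δq = (474 − 1798)/[(1798 + 474)/2] = -1324/1136 ≈ -1.1655.
%Δp = (33.7 − 27.7)/[(27.7 + 33.7)/2] = 6/30.7 ≈ 0.1954.
Arc elasticity E = %Δq/%Δp ≈ -1.1655/0.1954 ≈ -5.96.
|E| > 1: demand is elastic over this range.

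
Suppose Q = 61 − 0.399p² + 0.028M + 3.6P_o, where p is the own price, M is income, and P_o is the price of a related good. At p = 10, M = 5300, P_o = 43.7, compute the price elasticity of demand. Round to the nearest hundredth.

-0.24

Q = 61 − 0.399(10)² + 0.028(5300) + 3.6(43.7) = 61 − 39.9 + 148.4 + 157.32 = 326.82.
∂Q/∂p = −2·0.399·p = -7.98, so E_p = -7.98·(10/326.82) ≈ -0.24.
|E_p| < 1: demand is inelastic.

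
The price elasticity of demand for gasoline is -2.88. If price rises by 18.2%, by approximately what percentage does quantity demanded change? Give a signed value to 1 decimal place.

%ΔQ ≈ E × %ΔP = (-2.88) × (18.2%) ≈ -52.4%.

-52.4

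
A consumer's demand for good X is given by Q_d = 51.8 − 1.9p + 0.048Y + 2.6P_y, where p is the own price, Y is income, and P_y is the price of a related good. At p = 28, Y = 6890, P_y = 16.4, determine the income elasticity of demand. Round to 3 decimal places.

0.889

First evaluate Q_d: 51.8 − 1.9(28) + 0.048(6890) + 2.6(16.4) = 51.8 − 53.2 + 330.72 + 42.64 = 371.96.
∂Q_d/∂Y = +0.048, so E_I = 0.048·(6890/371.96) ≈ 0.889.
E_I ∈ (0,1): normal good (necessity).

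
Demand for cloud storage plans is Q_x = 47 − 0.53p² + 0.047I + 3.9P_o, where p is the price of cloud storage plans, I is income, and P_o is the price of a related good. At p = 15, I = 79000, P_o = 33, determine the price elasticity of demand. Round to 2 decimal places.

First evaluate Q_x: 47 − 0.53(15)² + 0.047(79000) + 3.9(33) = 47 − 119.25 + 3713 + 128.7 = 3769.45.
∂Q_x/∂p = −2·0.53·p = -15.9, so E_p = -15.9·(15/3769.45) ≈ -0.06.
|E_p| < 1: demand is inelastic.

-0.06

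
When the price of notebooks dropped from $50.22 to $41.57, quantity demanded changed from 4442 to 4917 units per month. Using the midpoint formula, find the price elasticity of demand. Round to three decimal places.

-0.539

%ΔQ = (4917 − 4442)/[(4442 + 4917)/2] = 475/4679.5 ≈ 0.1015.
%Δp = (41.57 − 50.22)/[(50.22 + 41.57)/2] = -8.65/45.895 ≈ -0.1885.
Arc elasticity E = %ΔQ/%Δp ≈ 0.1015/-0.1885 ≈ -0.539.
|E| < 1: demand is inelastic over this range.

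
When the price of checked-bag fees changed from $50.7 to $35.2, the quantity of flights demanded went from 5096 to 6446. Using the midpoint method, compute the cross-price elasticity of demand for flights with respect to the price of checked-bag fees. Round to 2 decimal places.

%ΔQ_x = (6446 − 5096)/[(5096+6446)/2] = 1350/5771 ≈ 0.2339.
%ΔP_y = (35.2 − 50.7)/[(50.7+35.2)/2] ≈ -0.3609.
E_xy = 0.2339/-0.3609 ≈ -0.65.
E_xy < 0, so flights and checked-bag fees are complements.

-0.65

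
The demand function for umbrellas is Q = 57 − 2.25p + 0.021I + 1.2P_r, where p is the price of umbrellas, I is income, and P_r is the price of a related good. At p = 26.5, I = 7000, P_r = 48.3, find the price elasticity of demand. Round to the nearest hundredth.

Evaluating quantity at (p, I, P_r) gives Q = 57 − 2.25(26.5) + 0.021(7000) + 1.2(48.3) = 57 − 59.625 + 147 + 57.96 = 202.335.
∂Q/∂p = −2.25, so E_p = (−2.25)·(26.5/202.335) ≈ -0.29.
|E_p| < 1: demand is inelastic.

-0.29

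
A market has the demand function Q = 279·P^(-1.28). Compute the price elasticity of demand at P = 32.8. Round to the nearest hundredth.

For a Cobb–Douglas (constant-elasticity) form Q = A·P^α·…, the elasticity with respect to P equals the exponent α at every point.
Here the exponent on P is -1.28, so the price elasticity of demand is -1.28.

-1.28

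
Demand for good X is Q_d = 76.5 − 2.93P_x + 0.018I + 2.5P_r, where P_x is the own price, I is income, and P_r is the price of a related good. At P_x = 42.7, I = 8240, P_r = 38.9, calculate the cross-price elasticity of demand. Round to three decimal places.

At the given point, Q_d = 76.5 − 2.93(42.7) + 0.018(8240) + 2.5(38.9) = 76.5 − 125.111 + 148.32 + 97.25 = 196.959.
∂Q_d/∂P_r = +2.5, so E_xy = 2.5·(38.9/196.959) ≈ 0.494.
E_xy > 0: the goods are substitutes.

0.494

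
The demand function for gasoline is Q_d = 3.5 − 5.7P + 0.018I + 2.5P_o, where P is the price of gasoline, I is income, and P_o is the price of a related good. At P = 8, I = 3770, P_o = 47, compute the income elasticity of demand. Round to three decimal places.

0.474

Q_d = 3.5 − 5.7(8) + 0.018(3770) + 2.5(47) = 3.5 − 45.6 + 67.86 + 117.5 = 143.26.
∂Q_d/∂I = +0.018, so E_I = 0.018·(3770/143.26) ≈ 0.474.
E_I ∈ (0,1): normal good (necessity).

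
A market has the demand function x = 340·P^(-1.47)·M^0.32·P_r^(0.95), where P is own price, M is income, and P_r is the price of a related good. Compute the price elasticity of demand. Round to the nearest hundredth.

For a Cobb–Douglas (constant-elasticity) form x = A·P^α·…, the elasticity with respect to P equals the exponent α at every point.
Here the exponent on P is -1.47, so the price elasticity of demand is -1.47.

-1.47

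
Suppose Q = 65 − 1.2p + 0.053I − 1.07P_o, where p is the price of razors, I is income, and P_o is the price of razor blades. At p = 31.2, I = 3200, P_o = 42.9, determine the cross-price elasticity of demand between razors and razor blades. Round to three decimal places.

Q = 65 − 1.2(31.2) + 0.053(3200) − 1.07(42.9) = 65 − 37.44 + 169.6 − 45.903 = 151.257.
∂Q/∂P_o = −1.07, so E_xy = -1.07·(42.9/151.257) ≈ -0.303.
E_xy < 0: the goods are complements.

-0.303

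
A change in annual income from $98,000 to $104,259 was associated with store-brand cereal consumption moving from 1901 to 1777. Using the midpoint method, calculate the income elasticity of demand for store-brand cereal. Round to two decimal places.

%ΔQ = (1777 − 1901)/[(1901+1777)/2] = -124/1839 ≈ -0.0674.
%ΔY = (104,259 − 98,000)/[(98,000+104,259)/2] = 6259/101129.5 ≈ 0.0619.
E_I = %ΔQ/%ΔY ≈ -1.09.
E_I < 0: inferior good.

-1.09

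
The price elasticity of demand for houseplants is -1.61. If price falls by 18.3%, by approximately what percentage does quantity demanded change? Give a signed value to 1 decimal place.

%ΔQ ≈ E × %ΔP = (-1.61) × (-18.3%) ≈ 29.5%.

29.5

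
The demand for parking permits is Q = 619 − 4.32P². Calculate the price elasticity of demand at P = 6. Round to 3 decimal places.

At P = 6, Q = 463.48.
dQ/dP = −2·4.32·P = −51.84.
Point elasticity E = (dQ/dP)·(P/Q) = -51.84 × 6/463.48 ≈ -0.671.
|E| < 1, so demand is inelastic at this price.

-0.671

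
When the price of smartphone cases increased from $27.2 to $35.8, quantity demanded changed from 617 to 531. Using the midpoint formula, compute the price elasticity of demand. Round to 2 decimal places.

-0.55

%Δq = (531 − 617)/[(617 + 531)/2] = -86/574 ≈ -0.1498.
%ΔP = (35.8 − 27.2)/[(27.2 + 35.8)/2] = 8.6/31.5 ≈ 0.2730.
Arc elasticity E = %Δq/%ΔP ≈ -0.1498/0.2730 ≈ -0.55.
|E| < 1: demand is inelastic over this range.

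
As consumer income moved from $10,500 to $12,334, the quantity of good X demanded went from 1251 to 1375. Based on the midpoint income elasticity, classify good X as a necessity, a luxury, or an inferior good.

necessity

%ΔQ = (1375 − 1251)/[(1251+1375)/2] = 124/1313 ≈ 0.0944.
%ΔI = (12,334 − 10,500)/[(10,500+12,334)/2] = 1834/11417 ≈ 0.1606.
E_I = %ΔQ/%ΔI ≈ 0.588.
E_I ∈ (0,1): normal good (necessity).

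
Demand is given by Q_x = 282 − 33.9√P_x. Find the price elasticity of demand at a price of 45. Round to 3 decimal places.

At P_x = 45, Q_x = 54.5919.
dQ_x/dP_x = −33.9/(2√P_x) = −33.9/(2·6.7082).
Point elasticity E = (dQ_x/dP_x)·(P_x/Q_x) = -2.5268 × 45/54.5919 ≈ -2.083.
|E| > 1, so demand is elastic at this price.

-2.083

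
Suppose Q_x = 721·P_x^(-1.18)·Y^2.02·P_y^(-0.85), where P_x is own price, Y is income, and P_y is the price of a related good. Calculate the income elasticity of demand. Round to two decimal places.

2.02

For a Cobb–Douglas (constant-elasticity) form Q_x = A·Y^α·…, the elasticity with respect to Y equals the exponent α at every point.
Here the exponent on Y is 2.02, so the income elasticity of demand is 2.02.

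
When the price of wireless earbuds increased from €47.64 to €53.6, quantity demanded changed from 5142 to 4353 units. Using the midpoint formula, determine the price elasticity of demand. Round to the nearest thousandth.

-1.412

%ΔQ = (4353 − 5142)/[(5142 + 4353)/2] = -789/4747.5 ≈ -0.1662.
%ΔP = (53.6 − 47.64)/[(47.64 + 53.6)/2] = 5.96/50.62 ≈ 0.1177.
Arc elasticity E = %ΔQ/%ΔP ≈ -0.1662/0.1177 ≈ -1.412.
|E| > 1: demand is elastic over this range.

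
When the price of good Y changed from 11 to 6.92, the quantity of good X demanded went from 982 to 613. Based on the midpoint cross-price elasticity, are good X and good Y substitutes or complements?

substitutes

%ΔQ_x = (613 − 982)/[(982+613)/2] = -369/797.5 ≈ -0.4627.
%ΔP_y = (6.92 − 11)/[(11+6.92)/2] ≈ -0.4554.
E_xy = -0.4627/-0.4554 ≈ 1.016.
E_xy > 0, so the goods are substitutes.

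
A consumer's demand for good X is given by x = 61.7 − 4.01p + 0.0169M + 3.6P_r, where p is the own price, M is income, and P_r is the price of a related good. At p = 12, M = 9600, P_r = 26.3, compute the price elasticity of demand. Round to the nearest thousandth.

x = 61.7 − 4.01(12) + 0.0169(9600) + 3.6(26.3) = 61.7 − 48.12 + 162.24 + 94.68 = 270.5.
∂x/∂p = −4.01, so E_p = (−4.01)·(12/270.5) ≈ -0.178.
|E_p| < 1: demand is inelastic.

-0.178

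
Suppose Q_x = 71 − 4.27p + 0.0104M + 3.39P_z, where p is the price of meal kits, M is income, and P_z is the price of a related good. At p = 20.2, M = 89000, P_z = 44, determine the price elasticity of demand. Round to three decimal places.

-0.081

Evaluating quantity at (p, M, P_z) gives Q_x = 71 − 4.27(20.2) + 0.0104(89000) + 3.39(44) = 71 − 86.254 + 925.6 + 149.16 = 1059.506.
∂Q_x/∂p = −4.27, so E_p = (−4.27)·(20.2/1059.506) ≈ -0.081.
|E_p| < 1: demand is inelastic.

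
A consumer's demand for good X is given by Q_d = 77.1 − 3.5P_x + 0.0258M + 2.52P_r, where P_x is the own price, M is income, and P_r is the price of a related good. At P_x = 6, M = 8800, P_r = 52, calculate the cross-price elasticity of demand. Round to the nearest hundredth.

At the given point, Q_d = 77.1 − 3.5(6) + 0.0258(8800) + 2.52(52) = 77.1 − 21 + 227.04 + 131.04 = 414.18.
∂Q_d/∂P_r = +2.52, so E_xy = 2.52·(52/414.18) ≈ 0.32.
E_xy > 0: the goods are substitutes.

0.32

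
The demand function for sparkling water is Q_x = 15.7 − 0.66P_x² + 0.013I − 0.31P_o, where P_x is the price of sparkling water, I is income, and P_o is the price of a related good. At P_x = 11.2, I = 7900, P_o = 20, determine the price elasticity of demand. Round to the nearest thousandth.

At the given point, Q_x = 15.7 − 0.66(11.2)² + 0.013(7900) − 0.31(20) = 15.7 − 82.7904 + 102.7 − 6.2 = 29.4096.
∂Q_x/∂P_x = −2·0.66·P_x = -14.784, so E_p = -14.784·(11.2/29.4096) ≈ -5.630.
|E_p| > 1: demand is elastic.

-5.630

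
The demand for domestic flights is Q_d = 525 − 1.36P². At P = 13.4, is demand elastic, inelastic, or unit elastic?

elastic

At P = 13.4, Q_d = 280.7984.
dQ_d/dP = −2·1.36·P = −36.448.
Point elasticity E = (dQ_d/dP)·(P/Q_d) = -36.448 × 13.4/280.7984 ≈ -1.739.
|E| ≈ 1.739 > 1, so demand is elastic.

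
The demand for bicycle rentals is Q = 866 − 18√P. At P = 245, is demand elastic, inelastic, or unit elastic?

At P = 245, Q = 584.2554.
dQ/dP = −18/(2√P) = −18/(2·15.6525).
Point elasticity E = (dQ/dP)·(P/Q) = -0.575 × 245/584.2554 ≈ -0.241.
|E| ≈ 0.241 < 1, so demand is inelastic.

inelastic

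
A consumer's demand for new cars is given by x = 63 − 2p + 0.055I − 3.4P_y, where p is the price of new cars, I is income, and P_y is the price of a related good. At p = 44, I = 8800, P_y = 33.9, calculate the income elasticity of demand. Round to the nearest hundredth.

Substituting, x = 63 − 2(44) + 0.055(8800) − 3.4(33.9) = 63 − 88 + 484 − 115.26 = 343.74.
∂x/∂I = +0.055, so E_I = 0.055·(8800/343.74) ≈ 1.41.
E_I > 1: normal good (luxury).

1.41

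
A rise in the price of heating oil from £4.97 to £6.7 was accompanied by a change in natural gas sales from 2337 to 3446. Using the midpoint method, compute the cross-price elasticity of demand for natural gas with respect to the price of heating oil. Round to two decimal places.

1.29

%ΔQ_x = (3446 − 2337)/[(2337+3446)/2] = 1109/2891.5 ≈ 0.3835.
%ΔP_y = (6.7 − 4.97)/[(4.97+6.7)/2] ≈ 0.2965.
E_xy = 0.3835/0.2965 ≈ 1.29.
E_xy > 0, so natural gas and heating oil are substitutes.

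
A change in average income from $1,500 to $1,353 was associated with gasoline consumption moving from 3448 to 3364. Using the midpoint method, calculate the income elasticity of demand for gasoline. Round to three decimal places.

%ΔQ = (3364 − 3448)/[(3448+3364)/2] = -84/3406 ≈ -0.0247.
%ΔI = (1,353 − 1,500)/[(1,500+1,353)/2] = -147/1426.5 ≈ -0.1030.
E_I = %ΔQ/%ΔI ≈ 0.239.
E_I ∈ (0,1): normal good (necessity).

0.239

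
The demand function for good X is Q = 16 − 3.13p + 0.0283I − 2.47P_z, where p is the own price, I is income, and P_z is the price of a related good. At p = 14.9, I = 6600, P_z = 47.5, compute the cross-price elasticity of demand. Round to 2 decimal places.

-3.02

At the given point, Q = 16 − 3.13(14.9) + 0.0283(6600) − 2.47(47.5) = 16 − 46.637 + 186.78 − 117.325 = 38.818.
∂Q/∂P_z = −2.47, so E_xy = -2.47·(47.5/38.818) ≈ -3.02.
E_xy < 0: the goods are complements.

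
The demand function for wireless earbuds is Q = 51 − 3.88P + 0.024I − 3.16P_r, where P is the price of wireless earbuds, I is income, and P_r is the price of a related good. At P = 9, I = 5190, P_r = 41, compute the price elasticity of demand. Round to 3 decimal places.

First evaluate Q: 51 − 3.88(9) + 0.024(5190) − 3.16(41) = 51 − 34.92 + 124.56 − 129.56 = 11.08.
∂Q/∂P = −3.88, so E_p = (−3.88)·(9/11.08) ≈ -3.152.
|E_p| > 1: demand is elastic.

-3.152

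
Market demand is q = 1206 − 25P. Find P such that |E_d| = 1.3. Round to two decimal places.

27.27

Set −bP/(a − bP) = −1.3 ⇒ bP = 1.3(a − bP) ⇒ bP(1+1.3) = 1.3·a.
P = 1.3·1206/(25·2.3) ≈ 27.27.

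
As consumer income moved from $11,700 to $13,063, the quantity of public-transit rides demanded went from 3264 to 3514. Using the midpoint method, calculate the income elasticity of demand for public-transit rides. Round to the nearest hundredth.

%ΔQ = (3514 − 3264)/[(3264+3514)/2] = 250/3389 ≈ 0.0738.
%ΔI = (13,063 − 11,700)/[(11,700+13,063)/2] = 1363/12381.5 ≈ 0.1101.
E_I = %ΔQ/%ΔI ≈ 0.67.
E_I ∈ (0,1): normal good (necessity).

0.67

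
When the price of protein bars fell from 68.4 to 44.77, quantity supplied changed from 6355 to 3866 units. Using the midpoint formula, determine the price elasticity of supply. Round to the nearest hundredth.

1.17

%Δq = (3866 − 6355)/[(6355 + 3866)/2] = -2489/5110.5 ≈ -0.4870.
%Δp = (44.77 − 68.4)/[(68.4 + 44.77)/2] = -23.63/56.585 ≈ -0.4176.
Arc elasticity E = %Δq/%Δp ≈ -0.4870/-0.4176 ≈ 1.17.
|E| > 1: supply is elastic over this range.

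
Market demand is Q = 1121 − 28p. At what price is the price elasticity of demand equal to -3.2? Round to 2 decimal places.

Set −bp/(a − bp) = −3.2 ⇒ bp = 3.2(a − bp) ⇒ bp(1+3.2) = 3.2·a.
p = 3.2·1121/(28·4.2) ≈ 30.50.

30.50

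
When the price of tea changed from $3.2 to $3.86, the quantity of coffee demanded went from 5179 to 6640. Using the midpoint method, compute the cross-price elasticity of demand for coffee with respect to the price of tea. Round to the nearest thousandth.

%ΔQ_x = (6640 − 5179)/[(5179+6640)/2] = 1461/5909.5 ≈ 0.2472.
%ΔP_y = (3.86 − 3.2)/[(3.2+3.86)/2] ≈ 0.1870.
E_xy = 0.2472/0.1870 ≈ 1.322.
E_xy > 0, so coffee and tea are substitutes.

1.322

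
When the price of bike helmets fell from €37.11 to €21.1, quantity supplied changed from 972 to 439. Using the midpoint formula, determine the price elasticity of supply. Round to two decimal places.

%ΔQ = (439 − 972)/[(972 + 439)/2] = -533/705.5 ≈ -0.7555.
%ΔP = (21.1 − 37.11)/[(37.11 + 21.1)/2] = -16.01/29.105 ≈ -0.5501.
Arc elasticity E = %ΔQ/%ΔP ≈ -0.7555/-0.5501 ≈ 1.37.
|E| > 1: supply is elastic over this range.

1.37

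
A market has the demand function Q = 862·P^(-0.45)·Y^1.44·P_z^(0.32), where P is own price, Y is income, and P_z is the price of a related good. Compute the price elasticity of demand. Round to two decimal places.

-0.45

For a Cobb–Douglas (constant-elasticity) form Q = A·P^α·…, the elasticity with respect to P equals the exponent α at every point.
Here the exponent on P is -0.45, so the price elasticity of demand is -0.45.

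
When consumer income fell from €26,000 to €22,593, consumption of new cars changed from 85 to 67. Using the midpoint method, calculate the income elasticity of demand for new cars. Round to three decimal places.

%ΔQ = (67 − 85)/[(85+67)/2] = -18/76 ≈ -0.2368.
%ΔY = (22,593 − 26,000)/[(26,000+22,593)/2] = -3407/24296.5 ≈ -0.1402.
E_I = %ΔQ/%ΔY ≈ 1.689.
E_I > 1: normal good (luxury).

1.689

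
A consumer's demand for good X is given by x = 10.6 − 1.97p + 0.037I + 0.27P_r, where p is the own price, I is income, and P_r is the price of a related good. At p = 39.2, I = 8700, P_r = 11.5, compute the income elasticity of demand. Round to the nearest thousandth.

1.246

Substituting, x = 10.6 − 1.97(39.2) + 0.037(8700) + 0.27(11.5) = 10.6 − 77.224 + 321.9 + 3.105 = 258.381.
∂x/∂I = +0.037, so E_I = 0.037·(8700/258.381) ≈ 1.246.
E_I > 1: normal good (luxury).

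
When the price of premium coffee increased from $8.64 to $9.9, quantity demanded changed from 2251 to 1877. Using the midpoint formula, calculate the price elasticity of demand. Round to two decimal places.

%Δq = (1877 − 2251)/[(2251 + 1877)/2] = -374/2064 ≈ -0.1812.
%Δp = (9.9 − 8.64)/[(8.64 + 9.9)/2] = 1.26/9.27 ≈ 0.1359.
Arc elasticity E = %Δq/%Δp ≈ -0.1812/0.1359 ≈ -1.33.
|E| > 1: demand is elastic over this range.

-1.33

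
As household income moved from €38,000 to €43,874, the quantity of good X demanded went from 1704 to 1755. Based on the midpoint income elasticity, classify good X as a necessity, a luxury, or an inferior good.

%ΔQ = (1755 − 1704)/[(1704+1755)/2] = 51/1729.5 ≈ 0.0295.
%ΔI = (43,874 − 38,000)/[(38,000+43,874)/2] = 5874/40937 ≈ 0.1435.
E_I = %ΔQ/%ΔI ≈ 0.206.
E_I ∈ (0,1): normal good (necessity).

necessity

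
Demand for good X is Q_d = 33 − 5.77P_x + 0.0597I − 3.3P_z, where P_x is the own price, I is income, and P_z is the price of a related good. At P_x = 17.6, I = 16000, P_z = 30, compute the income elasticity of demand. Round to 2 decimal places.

1.21

At the given point, Q_d = 33 − 5.77(17.6) + 0.0597(16000) − 3.3(30) = 33 − 101.552 + 955.2 − 99 = 787.648.
∂Q_d/∂I = +0.0597, so E_I = 0.0597·(16000/787.648) ≈ 1.21.
E_I > 1: normal good (luxury).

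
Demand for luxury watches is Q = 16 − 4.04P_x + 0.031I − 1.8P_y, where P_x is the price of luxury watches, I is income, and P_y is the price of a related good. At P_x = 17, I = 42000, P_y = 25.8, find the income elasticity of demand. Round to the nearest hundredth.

1.08

Evaluating quantity at (P_x, I, P_y) gives Q = 16 − 4.04(17) + 0.031(42000) − 1.8(25.8) = 16 − 68.68 + 1302 − 46.44 = 1202.88.
∂Q/∂I = +0.031, so E_I = 0.031·(42000/1202.88) ≈ 1.08.
E_I > 1: normal good (luxury).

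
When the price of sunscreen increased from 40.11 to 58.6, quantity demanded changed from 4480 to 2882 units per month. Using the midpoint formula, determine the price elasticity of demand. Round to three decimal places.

-1.159

%Δq = (2882 − 4480)/[(4480 + 2882)/2] = -1598/3681 ≈ -0.4341.
%ΔP = (58.6 − 40.11)/[(40.11 + 58.6)/2] = 18.49/49.355 ≈ 0.3746.
Arc elasticity E = %Δq/%ΔP ≈ -0.4341/0.3746 ≈ -1.159.
|E| > 1: demand is elastic over this range.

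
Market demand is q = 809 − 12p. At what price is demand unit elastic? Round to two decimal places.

33.71

For linear demand q = a − bp, E = −bp/(a − bp). |E| = 1 ⇒ bp = a − bp ⇒ p = a/(2b).
p = 809/(2·12) ≈ 33.71.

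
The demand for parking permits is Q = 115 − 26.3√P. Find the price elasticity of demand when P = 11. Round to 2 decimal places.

At P = 11, Q = 27.7728.
dQ/dP = −26.3/(2√P) = −26.3/(2·3.3166).
Point elasticity E = (dQ/dP)·(P/Q) = -3.9649 × 11/27.7728 ≈ -1.57.
|E| > 1, so demand is elastic at this price.

-1.57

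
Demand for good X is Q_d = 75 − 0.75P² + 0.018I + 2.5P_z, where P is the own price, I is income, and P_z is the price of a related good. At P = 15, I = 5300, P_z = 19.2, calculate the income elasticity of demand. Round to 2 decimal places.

First evaluate Q_d: 75 − 0.75(15)² + 0.018(5300) + 2.5(19.2) = 75 − 168.75 + 95.4 + 48 = 49.65.
∂Q_d/∂I = +0.018, so E_I = 0.018·(5300/49.65) ≈ 1.92.
E_I > 1: normal good (luxury).

1.92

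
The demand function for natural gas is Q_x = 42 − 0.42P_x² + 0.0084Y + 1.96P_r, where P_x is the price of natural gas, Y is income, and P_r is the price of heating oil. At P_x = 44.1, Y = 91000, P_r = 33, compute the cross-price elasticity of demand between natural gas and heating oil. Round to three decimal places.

Q_x = 42 − 0.42(44.1)² + 0.0084(91000) + 1.96(33) = 42 − 816.8202 + 764.4 + 64.68 = 54.2598.
∂Q_x/∂P_r = +1.96, so E_xy = 1.96·(33/54.2598) ≈ 1.192.
E_xy > 0: the goods are substitutes.

1.192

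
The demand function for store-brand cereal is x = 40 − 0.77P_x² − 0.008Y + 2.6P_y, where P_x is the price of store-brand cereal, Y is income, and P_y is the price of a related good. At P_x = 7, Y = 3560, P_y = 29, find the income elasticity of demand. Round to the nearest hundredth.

-0.58

Evaluating quantity at (P_x, Y, P_y) gives x = 40 − 0.77(7)² − 0.008(3560) + 2.6(29) = 40 − 37.73 − 28.48 + 75.4 = 49.19.
∂x/∂Y = −0.008, so E_I = -0.008·(3560/49.19) ≈ -0.58.
E_I < 0: inferior good.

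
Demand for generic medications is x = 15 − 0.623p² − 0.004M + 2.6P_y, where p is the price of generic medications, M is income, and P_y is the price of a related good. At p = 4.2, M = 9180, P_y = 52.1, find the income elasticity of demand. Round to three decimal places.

-0.357

First evaluate x: 15 − 0.623(4.2)² − 0.004(9180) + 2.6(52.1) = 15 − 10.9897 − 36.72 + 135.46 = 102.7503.
∂x/∂M = −0.004, so E_I = -0.004·(9180/102.7503) ≈ -0.357.
E_I < 0: inferior good.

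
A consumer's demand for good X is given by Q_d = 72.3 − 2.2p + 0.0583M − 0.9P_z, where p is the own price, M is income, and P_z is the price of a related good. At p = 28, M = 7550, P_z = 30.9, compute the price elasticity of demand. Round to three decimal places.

Substituting, Q_d = 72.3 − 2.2(28) + 0.0583(7550) − 0.9(30.9) = 72.3 − 61.6 + 440.165 − 27.81 = 423.055.
∂Q_d/∂p = −2.2, so E_p = (−2.2)·(28/423.055) ≈ -0.146.
|E_p| < 1: demand is inelastic.

-0.146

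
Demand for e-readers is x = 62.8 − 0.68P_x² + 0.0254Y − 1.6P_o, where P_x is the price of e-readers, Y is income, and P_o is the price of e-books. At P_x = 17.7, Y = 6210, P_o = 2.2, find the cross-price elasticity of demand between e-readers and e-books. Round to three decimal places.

-0.885

x = 62.8 − 0.68(17.7)² + 0.0254(6210) − 1.6(2.2) = 62.8 − 213.0372 + 157.734 − 3.52 = 3.9768.
∂x/∂P_o = −1.6, so E_xy = -1.6·(2.2/3.9768) ≈ -0.885.
E_xy < 0: the goods are complements.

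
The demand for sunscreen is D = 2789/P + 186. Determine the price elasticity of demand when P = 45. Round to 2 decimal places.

-0.25

At P = 45, D = 247.9778.
dD/dP = −2789/P² = −1.3773.
Point elasticity E = (dD/dP)·(P/D) = -1.3773 × 45/247.9778 ≈ -0.25.
|E| < 1, so demand is inelastic at this price.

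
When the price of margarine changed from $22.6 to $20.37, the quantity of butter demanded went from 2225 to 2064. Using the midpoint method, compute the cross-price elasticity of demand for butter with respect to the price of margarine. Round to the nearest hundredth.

0.72

%ΔQ_x = (2064 − 2225)/[(2225+2064)/2] = -161/2144.5 ≈ -0.0751.
%ΔP_y = (20.37 − 22.6)/[(22.6+20.37)/2] ≈ -0.1038.
E_xy = -0.0751/-0.1038 ≈ 0.72.
E_xy > 0, so butter and margarine are substitutes.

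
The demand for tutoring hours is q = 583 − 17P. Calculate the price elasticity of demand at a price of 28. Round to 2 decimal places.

-4.45

At P = 28, q = 107.
dq/dP = −17.
Point elasticity E = (dq/dP)·(P/q) = -17 × 28/107 ≈ -4.45.
|E| > 1, so demand is elastic at this price.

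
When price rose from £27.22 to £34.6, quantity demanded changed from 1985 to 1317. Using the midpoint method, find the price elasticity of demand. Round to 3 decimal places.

%ΔQ = (1317 − 1985)/[(1985 + 1317)/2] = -668/1651 ≈ -0.4046.
%ΔP = (34.6 − 27.22)/[(27.22 + 34.6)/2] = 7.38/30.91 ≈ 0.2388.
Arc elasticity E = %ΔQ/%ΔP ≈ -0.4046/0.2388 ≈ -1.695.
|E| > 1: demand is elastic over this range.

-1.695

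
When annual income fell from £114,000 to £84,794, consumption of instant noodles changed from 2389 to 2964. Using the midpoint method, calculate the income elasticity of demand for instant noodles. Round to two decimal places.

-0.73

%ΔQ = (2964 − 2389)/[(2389+2964)/2] = 575/2676.5 ≈ 0.2148.
%ΔI = (84,794 − 114,000)/[(114,000+84,794)/2] = -29206/99397 ≈ -0.2938.
E_I = %ΔQ/%ΔI ≈ -0.73.
E_I < 0: inferior good.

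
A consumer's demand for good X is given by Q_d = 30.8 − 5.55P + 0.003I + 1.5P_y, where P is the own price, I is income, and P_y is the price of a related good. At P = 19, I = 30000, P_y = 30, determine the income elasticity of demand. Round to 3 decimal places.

1.491

Substituting, Q_d = 30.8 − 5.55(19) + 0.003(30000) + 1.5(30) = 30.8 − 105.45 + 90 + 45 = 60.35.
∂Q_d/∂I = +0.003, so E_I = 0.003·(30000/60.35) ≈ 1.491.
E_I > 1: normal good (luxury).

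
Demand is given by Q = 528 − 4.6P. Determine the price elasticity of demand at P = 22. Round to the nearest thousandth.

-0.237

At P = 22, Q = 426.8.
dQ/dP = −4.6.
Point elasticity E = (dQ/dP)·(P/Q) = -4.6 × 22/426.8 ≈ -0.237.
|E| < 1, so demand is inelastic at this price.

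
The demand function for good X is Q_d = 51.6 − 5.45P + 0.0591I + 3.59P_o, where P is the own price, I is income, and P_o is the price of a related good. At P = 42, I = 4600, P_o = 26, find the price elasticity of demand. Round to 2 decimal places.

-1.22

At the given point, Q_d = 51.6 − 5.45(42) + 0.0591(4600) + 3.59(26) = 51.6 − 228.9 + 271.86 + 93.34 = 187.9.
∂Q_d/∂P = −5.45, so E_p = (−5.45)·(42/187.9) ≈ -1.22.
|E_p| > 1: demand is elastic.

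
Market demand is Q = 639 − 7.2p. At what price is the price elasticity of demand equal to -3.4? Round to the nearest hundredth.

68.58

Set −bp/(a − bp) = −3.4 ⇒ bp = 3.4(a − bp) ⇒ bp(1+3.4) = 3.4·a.
p = 3.4·639/(7.2·4.4) ≈ 68.58.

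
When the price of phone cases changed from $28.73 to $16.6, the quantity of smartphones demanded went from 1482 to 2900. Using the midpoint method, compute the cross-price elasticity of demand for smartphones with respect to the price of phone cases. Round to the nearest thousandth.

%ΔQ_x = (2900 − 1482)/[(1482+2900)/2] = 1418/2191 ≈ 0.6472.
%ΔP_y = (16.6 − 28.73)/[(28.73+16.6)/2] ≈ -0.5352.
E_xy = 0.6472/-0.5352 ≈ -1.209.
E_xy < 0, so smartphones and phone cases are complements.

-1.209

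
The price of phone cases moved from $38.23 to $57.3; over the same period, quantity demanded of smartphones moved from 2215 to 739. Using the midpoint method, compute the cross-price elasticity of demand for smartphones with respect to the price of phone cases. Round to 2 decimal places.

-2.50

%ΔQ_x = (739 − 2215)/[(2215+739)/2] = -1476/1477 ≈ -0.9993.
%ΔP_y = (57.3 − 38.23)/[(38.23+57.3)/2] ≈ 0.3992.
E_xy = -0.9993/0.3992 ≈ -2.50.
E_xy < 0, so smartphones and phone cases are complements.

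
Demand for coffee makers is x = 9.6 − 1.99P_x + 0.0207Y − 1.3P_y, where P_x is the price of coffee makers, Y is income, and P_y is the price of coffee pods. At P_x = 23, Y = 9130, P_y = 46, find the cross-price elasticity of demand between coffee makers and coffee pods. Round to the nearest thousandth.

-0.643

Evaluating quantity at (P_x, Y, P_y) gives x = 9.6 − 1.99(23) + 0.0207(9130) − 1.3(46) = 9.6 − 45.77 + 188.991 − 59.8 = 93.021.
∂x/∂P_y = −1.3, so E_xy = -1.3·(46/93.021) ≈ -0.643.
E_xy < 0: the goods are complements.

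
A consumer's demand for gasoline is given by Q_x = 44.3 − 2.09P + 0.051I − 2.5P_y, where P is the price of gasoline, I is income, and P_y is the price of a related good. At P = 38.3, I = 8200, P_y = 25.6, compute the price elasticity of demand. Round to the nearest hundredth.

-0.25

At the given point, Q_x = 44.3 − 2.09(38.3) + 0.051(8200) − 2.5(25.6) = 44.3 − 80.047 + 418.2 − 64 = 318.453.
∂Q_x/∂P = −2.09, so E_p = (−2.09)·(38.3/318.453) ≈ -0.25.
|E_p| < 1: demand is inelastic.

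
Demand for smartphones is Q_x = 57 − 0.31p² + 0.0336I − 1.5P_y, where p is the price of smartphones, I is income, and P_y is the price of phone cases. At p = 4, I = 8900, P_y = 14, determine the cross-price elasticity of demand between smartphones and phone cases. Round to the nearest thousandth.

First evaluate Q_x: 57 − 0.31(4)² + 0.0336(8900) − 1.5(14) = 57 − 4.96 + 299.04 − 21 = 330.08.
∂Q_x/∂P_y = −1.5, so E_xy = -1.5·(14/330.08) ≈ -0.064.
E_xy < 0: the goods are complements.

-0.064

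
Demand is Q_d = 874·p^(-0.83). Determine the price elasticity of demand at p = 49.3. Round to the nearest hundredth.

For a Cobb–Douglas (constant-elasticity) form Q_d = A·p^α·…, the elasticity with respect to p equals the exponent α at every point.
Here the exponent on p is -0.83, so the price elasticity of demand is -0.83.

-0.83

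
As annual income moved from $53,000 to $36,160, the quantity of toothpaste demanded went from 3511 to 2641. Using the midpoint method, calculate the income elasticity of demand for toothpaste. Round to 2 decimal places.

0.75

%ΔQ = (2641 − 3511)/[(3511+2641)/2] = -870/3076 ≈ -0.2828.
%ΔI = (36,160 − 53,000)/[(53,000+36,160)/2] = -16840/44580 ≈ -0.3777.
E_I = %ΔQ/%ΔI ≈ 0.75.
E_I ∈ (0,1): normal good (necessity).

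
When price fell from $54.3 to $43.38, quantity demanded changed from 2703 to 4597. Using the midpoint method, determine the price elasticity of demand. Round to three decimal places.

%ΔQ = (4597 − 2703)/[(2703 + 4597)/2] = 1894/3650 ≈ 0.5189.
%Δp = (43.38 − 54.3)/[(54.3 + 43.38)/2] = -10.92/48.84 ≈ -0.2236.
Arc elasticity E = %ΔQ/%Δp ≈ 0.5189/-0.2236 ≈ -2.321.
|E| > 1: demand is elastic over this range.

-2.321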